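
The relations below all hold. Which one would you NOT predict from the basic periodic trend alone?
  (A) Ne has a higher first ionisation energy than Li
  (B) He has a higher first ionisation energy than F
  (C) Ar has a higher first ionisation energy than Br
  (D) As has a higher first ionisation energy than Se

(D)

The general trend: first ionisation energy increases across a period and decreases down a group.
(A) Ne (period 2, group 18) vs Li (period 2, group 1): the stated order agrees with the simple trend.
(B) He (period 1, group 18) vs F (period 2, group 17): the stated order agrees with the simple trend.
(C) Ar (period 3, group 18) vs Br (period 4, group 17): the stated order agrees with the simple trend.
(D) As (period 4, group 15) vs Se (period 4, group 16): the stated order contradicts the simple trend.
The exception is (D): Se (4p⁴) ionizes more easily than half-filled As (4p³).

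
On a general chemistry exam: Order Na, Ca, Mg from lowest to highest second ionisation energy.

Consider each +1 ion: Na⁺ is the bare [Ne] core; Ca⁺ still has 1 valence electron; Mg⁺ still has 1 valence electron.
Pulling an electron out of a noble-gas core costs far more than removing a remaining valence electron, so Na sits at the high end of IE_2.
Valence configurations: Ca⁺ [Ar]4s¹, Mg⁺ [Ne]3s¹.
Approximate IE_2 values (kJ/mol): Na 4562, Ca 1145, Mg 1451.
Hence IE_2: Ca < Mg < Na.

Ca < Mg < Na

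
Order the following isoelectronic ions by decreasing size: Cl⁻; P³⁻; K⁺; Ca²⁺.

All of these have 18 electrons, so size is governed by nuclear charge alone: the more protons, the stronger the pull on the same electron cloud, and the smaller the ion.
Nuclear charges: Ca²⁺ (Z=20), K⁺ (Z=19), Cl⁻ (Z=17), P³⁻ (Z=15).
Largest to smallest: P³⁻ > Cl⁻ > K⁺ > Ca²⁺.

P³⁻ > Cl⁻ > K⁺ > Ca²⁺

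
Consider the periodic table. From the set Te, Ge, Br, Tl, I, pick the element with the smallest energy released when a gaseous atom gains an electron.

Atoms with high Z_eff and room in the valence shell (especially the halogens) have the most exothermic electron affinities.
Here both period and group differ, so the two effects have to be weighed against each other.
Ge > Tl: both effects reinforce here, so Ge is clearly the higher of the two.
Te > Ge: the two effects oppose for this pair; the across-period effect wins (190 vs 119 kJ/mol).
I > Te: both are in period 5; the period trend gives I the larger value.
Br > I: they share group 17; the group trend gives Br the larger value.
For reference (kJ/mol): Ge 119, Br 325, Te 190, I 295, Tl 19.
The smallest energy released when a gaseous atom gains an electron among these belongs to Tl.

Tl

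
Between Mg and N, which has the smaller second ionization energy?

Mg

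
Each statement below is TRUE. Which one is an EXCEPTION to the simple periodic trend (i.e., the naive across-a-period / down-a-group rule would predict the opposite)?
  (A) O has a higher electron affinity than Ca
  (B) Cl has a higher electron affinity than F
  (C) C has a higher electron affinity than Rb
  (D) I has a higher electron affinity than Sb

The general trend: electron affinity increases across a period and decreases down a group.
(A) O (period 2, group 16) vs Ca (period 4, group 2): the stated order agrees with the simple trend.
(B) Cl (period 3, group 17) vs F (period 2, group 17): the stated order contradicts the simple trend.
(C) C (period 2, group 14) vs Rb (period 5, group 1): the stated order agrees with the simple trend.
(D) I (period 5, group 17) vs Sb (period 5, group 15): the stated order agrees with the simple trend.
The exception is (B): F's small 2p subshell makes the incoming electron feel strong e⁻–e⁻ repulsion, so Cl actually releases more energy on gaining an electron.

(B)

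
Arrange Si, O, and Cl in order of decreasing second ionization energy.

O > Cl > Si

After 1 electron has been removed, what remains? Si⁺ still has 3 valence electrons; O⁺ still has 5 valence electrons; Cl⁺ still has 6 valence electrons.
All are still removing valence electrons, so compare the +1 ions as you would atoms: IE_2 generally rises across a period (higher Z_eff) and falls down a group (larger shell), subject to the usual subshell exceptions.
Valence configurations: Si⁺ [Ne]3s²3p¹, O⁺ [He]2s²2p³, Cl⁺ [Ne]3s²3p⁴.
The numbers (kJ/mol): Si 1577, O 3388, Cl 2298.
So the second ionization energies run Si < Cl < O.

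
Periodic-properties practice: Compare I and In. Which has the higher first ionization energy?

I

In is in period 5, group 13; I is in period 5, group 17.
IE₁ increases left→right with effective nuclear charge and decreases top→bottom as the valence shell moves farther out.
All lie in period 5, so first ionization energy increases left to right.
So I has the higher first ionization energy (I > In).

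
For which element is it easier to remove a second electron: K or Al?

Al

The second ionization energy removes an electron from the +1 ion. For each element: K⁺ is the bare [Ar] core; Al⁺ still has 2 valence electrons.
Pulling an electron out of a noble-gas core costs far more than removing a remaining valence electron, so K sits at the high end of IE_2.
The numbers (kJ/mol): K 3052, Al 1817.
Hence IE_2: Al < K.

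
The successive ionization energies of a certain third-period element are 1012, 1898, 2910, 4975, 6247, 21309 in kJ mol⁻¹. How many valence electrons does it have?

Look for the largest jump between consecutive ionization energies: IE6/IE5 ≈ 3.4, far larger than any earlier ratio.
That jump marks the point where a core electron is being removed. So the atom has 5 valence electrons.

5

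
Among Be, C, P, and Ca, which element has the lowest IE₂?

IE_2 is the cost of taking one more electron from the +1 cation: Be⁺ still has 1 valence electron; C⁺ still has 3 valence electrons; P⁺ still has 4 valence electrons; Ca⁺ still has 1 valence electron.
All are still removing valence electrons, so compare the +1 ions as you would atoms: IE_2 generally rises across a period (higher Z_eff) and falls down a group (larger shell), subject to the usual subshell exceptions.
Valence configurations: Be⁺ [He]2s¹, C⁺ [He]2s²2p¹, P⁺ [Ne]3s²3p², Ca⁺ [Ar]4s¹.
The numbers (kJ/mol): Be 1757, C 2353, P 1907, Ca 1145.
Hence IE_2: Ca < Be < P < C.

Ca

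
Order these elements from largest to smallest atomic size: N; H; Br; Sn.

Sn, Br, N, H

H is in period 1, group 1; N is in period 2, group 15; Br is in period 4, group 17; Sn is in period 5, group 14.
Radius decreases left→right (rising Z_eff, same n) and increases top→bottom (higher n).
Neither a single period nor a single group — weigh both effects.
N > H: the two effects oppose for this pair; the down-group effect wins (71 vs 32 pm).
Br > N: period and group pull opposite ways; the down-group shift dominates (114 vs 71 pm).
Sn > Br: relative to Br, both the across-period and down-group shifts push Sn's atomic radius up.
Tabulated atomic radius (pm): H 32, N 71, Br 114, Sn 140.
So from largest to smallest: Sn > Br > N > H.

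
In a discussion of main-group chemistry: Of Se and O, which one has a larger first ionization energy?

O

Across a period the outer electron is held more tightly (higher IE₁); down a group it sits in a higher shell, more shielded, and comes off more easily.
All are in group 16, so first ionization energy increases up the group.
So O has the larger first ionization energy (O > Se).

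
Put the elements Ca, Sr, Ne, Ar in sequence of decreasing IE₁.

Removing the outermost electron gets harder across a period and easier down a group.
Neither a single period nor a single group — weigh both effects.
Ca > Sr: they share group 2; the group trend gives Ca the larger value.
Ar > Ca: relative to Ca, both the across-period and down-group shifts push Ar's first ionization energy up.
Ne > Ar: Ne sits above Ar in group 18, so the down-group effect alone puts Ne higher.
Tabulated first ionization energy (kJ/mol): Ne 2081, Ar 1521, Ca 590, Sr 550.
So from highest to lowest: Ne > Ar > Ca > Sr.

Ne > Ar > Ca > Sr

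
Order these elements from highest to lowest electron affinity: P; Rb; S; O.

S > O > P > Rb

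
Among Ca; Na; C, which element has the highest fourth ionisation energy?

After 3 electrons have been removed, what remains? Ca³⁺ is already 1 electron into the core; Na³⁺ is already 2 electrons into the core; C³⁺ still has 1 valence electron.
Breaking into a closed-shell core is much more expensive than removing a leftover valence electron — Ca and Na have the largest IE_4 here.
Tabulated IE_4 (kJ/mol): Ca 6491, Na 9543, C 6223.
Hence IE_4: C < Ca < Na.

Na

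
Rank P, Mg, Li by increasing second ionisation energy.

Consider each +1 ion: P⁺ still has 4 valence electrons; Mg⁺ still has 1 valence electron; Li⁺ is the bare [He] core.
Core electrons are held far more tightly than valence electrons, so Li tops the IE_2 order.
Valence configurations: P⁺ [Ne]3s²3p², Mg⁺ [Ne]3s¹.
Approximate IE_2 values (kJ/mol): P 1907, Mg 1451, Li 7298.
Putting it together, IE_2: Mg < P < Li.

Mg < P < Li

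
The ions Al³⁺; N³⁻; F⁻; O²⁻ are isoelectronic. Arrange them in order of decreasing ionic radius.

N³⁻ > O²⁻ > F⁻ > Al³⁺

All of these have 10 electrons, so size is governed by nuclear charge alone: the more protons, the stronger the pull on the same electron cloud, and the smaller the ion.
Nuclear charges: Al³⁺ (Z=13), F⁻ (Z=9), O²⁻ (Z=8), N³⁻ (Z=7).
Largest to smallest: N³⁻ > O²⁻ > F⁻ > Al³⁺.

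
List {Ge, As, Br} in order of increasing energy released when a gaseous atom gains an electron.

Ge is in period 4, group 14; As is in period 4, group 15; Br is in period 4, group 17.
Adding an electron releases more energy for atoms nearer the top right (short of the noble gases).
All lie in period 4; the across-period trend (electron affinity increases left to right) applies, with the exception below.
Note the exception: Ge has a higher electron affinity than As, contrary to the simple trend — adding an electron to As's half-filled 4p³ is unfavourable, so Ge (4p²) has the more exothermic EA.
Approximate values (kJ/mol): Ge 119, As 78, Br 325.
So from lowest to highest: As < Ge < Br.

As, Ge, Br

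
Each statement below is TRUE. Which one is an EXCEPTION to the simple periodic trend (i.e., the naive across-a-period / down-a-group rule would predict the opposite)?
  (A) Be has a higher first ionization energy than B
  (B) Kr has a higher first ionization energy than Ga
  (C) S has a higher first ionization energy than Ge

(A)

The general trend: first ionization energy increases across a period and decreases down a group.
(A) Be (period 2, group 2) vs B (period 2, group 13): the stated order contradicts the simple trend.
(B) Kr (period 4, group 18) vs Ga (period 4, group 13): the stated order agrees with the simple trend.
(C) S (period 3, group 16) vs Ge (period 4, group 14): the stated order agrees with the simple trend.
The exception is (A): removing B's lone 2p electron is easier than breaking Be's filled 2s².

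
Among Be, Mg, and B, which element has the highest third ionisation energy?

Be

After 2 electrons have been removed, what remains? Be²⁺ is the bare [He] core; Mg²⁺ is the bare [Ne] core; B²⁺ still has 1 valence electron.
Pulling an electron out of a noble-gas core costs far more than removing a remaining valence electron, so Mg and Be sit at the high end of IE_3.
The numbers (kJ/mol): Be 14849, Mg 7733, B 3660.
Overall IE_3 order: B < Mg < Be.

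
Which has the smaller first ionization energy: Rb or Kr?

Rb

Kr is in period 4, group 18; Rb is in period 5, group 1.
First ionization energy rises across a period (greater Z_eff holds electrons more tightly) and falls down a group (valence electrons are farther from the nucleus).
Here both period and group differ, so the two effects have to be weighed against each other.
Kr > Rb: both effects reinforce here, so Kr is clearly the higher of the two.
For reference (kJ/mol): Kr 1351, Rb 403.
So Rb has the smaller first ionization energy (Rb < Kr).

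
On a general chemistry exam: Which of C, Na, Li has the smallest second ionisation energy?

The second ionization energy removes an electron from the +1 ion. For each element: C⁺ still has 3 valence electrons; Na⁺ is the bare [Ne] core; Li⁺ is the bare [He] core.
Pulling an electron out of a noble-gas core costs far more than removing a remaining valence electron, so Na and Li sit at the high end of IE_2.
The numbers (kJ/mol): C 2353, Na 4562, Li 7298.
Overall IE_2 order: C < Na < Li.

C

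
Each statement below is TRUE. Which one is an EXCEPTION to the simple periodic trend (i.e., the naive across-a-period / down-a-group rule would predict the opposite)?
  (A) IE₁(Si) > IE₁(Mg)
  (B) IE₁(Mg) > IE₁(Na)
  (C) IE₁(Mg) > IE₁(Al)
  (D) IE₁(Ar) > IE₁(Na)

(C)

The general trend: first ionization energy increases across a period and decreases down a group.
(A) Si (period 3, group 14) vs Mg (period 3, group 2): the stated order agrees with the simple trend.
(B) Mg (period 3, group 2) vs Na (period 3, group 1): the stated order agrees with the simple trend.
(C) Mg (period 3, group 2) vs Al (period 3, group 13): the stated order contradicts the simple trend.
(D) Ar (period 3, group 18) vs Na (period 3, group 1): the stated order agrees with the simple trend.
The exception is (C): Al's single 3p electron is easier to remove than one from Mg's filled 3s².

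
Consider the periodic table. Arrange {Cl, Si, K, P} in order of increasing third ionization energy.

P, Si, Cl, K

After 2 electrons have been removed, what remains? Cl²⁺ still has 5 valence electrons; Si²⁺ still has 2 valence electrons; K²⁺ is already 1 electron into the core; P²⁺ still has 3 valence electrons.
Pulling an electron out of a noble-gas core costs far more than removing a remaining valence electron, so K sits at the high end of IE_3.
Valence configurations: Cl²⁺ [Ne]3s²3p³, Si²⁺ [Ne]3s², P²⁺ [Ne]3s²3p¹.
P²⁺ loses a lone 3p electron whereas Si²⁺ must break into a filled 3s² pair, so IE_3(Si) > IE_3(P) even though P has the higher nuclear charge.
Tabulated IE_3 (kJ/mol): Cl 3822, Si 3232, K 4420, P 2914.
Hence IE_3: P < Si < Cl < K.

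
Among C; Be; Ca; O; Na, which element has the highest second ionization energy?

The second ionization energy removes an electron from the +1 ion. For each element: C⁺ still has 3 valence electrons; Be⁺ still has 1 valence electron; Ca⁺ still has 1 valence electron; O⁺ still has 5 valence electrons; Na⁺ is the bare [Ne] core.
Core electrons are held far more tightly than valence electrons, so Na tops the IE_2 order.
Valence configurations: C⁺ [He]2s²2p¹, Be⁺ [He]2s¹, Ca⁺ [Ar]4s¹, O⁺ [He]2s²2p³.
Approximate IE_2 values (kJ/mol): C 2353, Be 1757, Ca 1145, O 3388, Na 4562.
So the second ionization energies run Ca < Be < C < O < Na.

Na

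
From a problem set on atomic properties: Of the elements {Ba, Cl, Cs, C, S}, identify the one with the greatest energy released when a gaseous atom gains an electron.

C is in period 2, group 14; S is in period 3, group 16; Cl is in period 3, group 17; Cs is in period 6, group 1; Ba is in period 6, group 2.
Adding an electron releases more energy for atoms nearer the top right (short of the noble gases).
Neither a single period nor a single group — weigh both effects.
Cs > Ba: this pair runs against the simple trend — see the exception note.
C > Cs: both effects reinforce here, so C is clearly the higher of the two.
S > C: period and group pull opposite ways; the across-period shift dominates (200 vs 122 kJ/mol).
Cl > S: Cl lies to the right of S in period 3, so the across-period effect alone puts Cl higher.
Note the exception: Cs has a higher electron affinity than Ba, contrary to the simple trend — adding an electron to Ba (ns²) has to open a new, higher-energy np subshell, which is unfavourable.
For reference (kJ/mol): C 122, S 200, Cl 349, Cs 46, Ba 14.
The greatest energy released when a gaseous atom gains an electron among these belongs to Cl.

Cl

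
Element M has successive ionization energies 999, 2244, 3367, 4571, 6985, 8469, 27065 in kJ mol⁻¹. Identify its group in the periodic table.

Group 16

Look for the largest jump between consecutive ionization energies: IE7/IE6 ≈ 3.2, far larger than any earlier ratio.
That jump marks the point where a core electron is being removed. So the atom has 6 valence electrons.
A main-group element with 6 valence electrons is in group 16.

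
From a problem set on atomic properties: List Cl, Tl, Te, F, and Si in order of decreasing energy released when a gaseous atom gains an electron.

F is in period 2, group 17; Si is in period 3, group 14; Cl is in period 3, group 17; Te is in period 5, group 16; Tl is in period 6, group 13.
Adding an electron releases more energy for atoms nearer the top right (short of the noble gases).
Here both period and group differ, so the two effects have to be weighed against each other.
Si > Tl: both effects reinforce here, so Si is clearly the higher of the two.
Te > Si: the two effects oppose for this pair; the across-period effect wins (190 vs 134 kJ/mol).
F > Te: relative to Te, both the across-period and down-group shifts push F's electron affinity up.
Cl > F: this pair runs against the simple trend — see the exception note.
Note the exception: Cl has a higher electron affinity than F, contrary to the simple trend — F's small 2p subshell makes the incoming electron feel strong e⁻–e⁻ repulsion, so Cl actually releases more energy on gaining an electron.
Tabulated electron affinity (kJ/mol): F 328, Si 134, Cl 349, Te 190, Tl 19.
So from highest to lowest: Cl > F > Te > Si > Tl.

Cl > F > Te > Si > Tl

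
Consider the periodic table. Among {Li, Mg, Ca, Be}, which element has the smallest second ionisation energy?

Ca

Consider each +1 ion: Li⁺ is the bare [He] core; Mg⁺ still has 1 valence electron; Ca⁺ still has 1 valence electron; Be⁺ still has 1 valence electron.
Core electrons are held far more tightly than valence electrons, so Li tops the IE_2 order.
Valence configurations: Mg⁺ [Ne]3s¹, Ca⁺ [Ar]4s¹, Be⁺ [He]2s¹.
Approximate IE_2 values (kJ/mol): Li 7298, Mg 1451, Ca 1145, Be 1757.
So the second ionization energies run Ca < Mg < Be < Li.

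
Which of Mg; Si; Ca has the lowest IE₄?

After 3 electrons have been removed, what remains? Mg³⁺ is already 1 electron into the core; Si³⁺ still has 1 valence electron; Ca³⁺ is already 1 electron into the core.
Core electrons are held far more tightly than valence electrons, so Ca and Mg top the IE_4 order.
Tabulated IE_4 (kJ/mol): Mg 10543, Si 4356, Ca 6491.
Overall IE_4 order: Si < Ca < Mg.

Si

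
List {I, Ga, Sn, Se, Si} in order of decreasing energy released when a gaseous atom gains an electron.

I > Se > Si > Sn > Ga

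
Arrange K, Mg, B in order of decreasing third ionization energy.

IE_3 is the cost of taking one more electron from the +2 cation: K²⁺ is already 1 electron into the core; Mg²⁺ is the bare [Ne] core; B²⁺ still has 1 valence electron.
Core electrons are held far more tightly than valence electrons, so K and Mg top the IE_3 order.
Tabulated IE_3 (kJ/mol): K 4420, Mg 7733, B 3660.
Hence IE_3: B < K < Mg.

Mg > K > B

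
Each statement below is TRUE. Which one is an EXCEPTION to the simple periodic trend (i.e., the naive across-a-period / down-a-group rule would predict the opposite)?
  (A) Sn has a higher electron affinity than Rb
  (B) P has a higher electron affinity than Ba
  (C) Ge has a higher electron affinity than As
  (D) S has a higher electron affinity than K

(C)

The general trend: electron affinity increases across a period and decreases down a group.
(A) Sn (period 5, group 14) vs Rb (period 5, group 1): the stated order agrees with the simple trend.
(B) P (period 3, group 15) vs Ba (period 6, group 2): the stated order agrees with the simple trend.
(C) Ge (period 4, group 14) vs As (period 4, group 15): the stated order contradicts the simple trend.
(D) S (period 3, group 16) vs K (period 4, group 1): the stated order agrees with the simple trend.
The exception is (C): adding an electron to As's half-filled 4p³ is unfavourable, so Ge (4p²) has the more exothermic EA.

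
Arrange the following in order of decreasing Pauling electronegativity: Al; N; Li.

N > Al > Li

Li is in period 2, group 1; N is in period 2, group 15; Al is in period 3, group 13.
Smaller atoms with higher effective nuclear charge are more electronegative.
These span different periods and groups, so the two trends combine.
Al > Li: period and group pull opposite ways; the across-period shift dominates (1.61 vs 0.98).
N > Al: relative to Al, both the across-period and down-group shifts push N's electronegativity up.
Approximate values (Pauling): Li 0.98, N 3.04, Al 1.61.
So from highest to lowest: N > Al > Li.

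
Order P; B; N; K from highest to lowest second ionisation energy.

K > N > B > P

Consider each +1 ion: P⁺ still has 4 valence electrons; B⁺ still has 2 valence electrons; N⁺ still has 4 valence electrons; K⁺ is the bare [Ar] core.
Pulling an electron out of a noble-gas core costs far more than removing a remaining valence electron, so K sits at the high end of IE_2.
Valence configurations: P⁺ [Ne]3s²3p², B⁺ [He]2s², N⁺ [He]2s²2p².
Tabulated IE_2 (kJ/mol): P 1907, B 2427, N 2856, K 3052.
Overall IE_2 order: P < B < N < K.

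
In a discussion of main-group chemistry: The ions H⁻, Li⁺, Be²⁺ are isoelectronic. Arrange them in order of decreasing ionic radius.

All of these have 2 electrons, so size is governed by nuclear charge alone: the more protons, the stronger the pull on the same electron cloud, and the smaller the ion.
Nuclear charges: Be²⁺ (Z=4), Li⁺ (Z=3), H⁻ (Z=1).
Largest to smallest: H⁻ > Li⁺ > Be²⁺.

H⁻ > Li⁺ > Be²⁺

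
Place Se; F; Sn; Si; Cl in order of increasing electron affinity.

Sn, Si, Se, F, Cl

Atoms with high Z_eff and room in the valence shell (especially the halogens) have the most exothermic electron affinities.
These span different periods and groups, so the two trends combine.
Si > Sn: they share group 14; the group trend gives Si the larger value.
Se > Si: the two effects oppose for this pair; the across-period effect wins (195 vs 134 kJ/mol).
F > Se: both effects reinforce here, so F is clearly the higher of the two.
Cl > F: this pair runs against the simple trend — see the exception note.
Note the exception: Cl has a higher electron affinity than F, contrary to the simple trend — F's small 2p subshell makes the incoming electron feel strong e⁻–e⁻ repulsion, so Cl actually releases more energy on gaining an electron.
For reference (kJ/mol): F 328, Si 134, Cl 349, Se 195, Sn 107.
So from lowest to highest: Sn < Si < Se < F < Cl.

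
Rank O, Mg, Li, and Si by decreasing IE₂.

Li, O, Si, Mg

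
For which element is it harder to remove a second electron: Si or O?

O

Consider each +1 ion: Si⁺ still has 3 valence electrons; O⁺ still has 5 valence electrons.
All are still removing valence electrons, so compare the +1 ions as you would atoms: IE_2 generally rises across a period (higher Z_eff) and falls down a group (larger shell), subject to the usual subshell exceptions.
Valence configurations: Si⁺ [Ne]3s²3p¹, O⁺ [He]2s²2p³.
Tabulated IE_2 (kJ/mol): Si 1577, O 3388.
So the second ionization energies run Si < O.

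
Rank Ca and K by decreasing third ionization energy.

IE_3 is the cost of taking one more electron from the +2 cation: Ca²⁺ is the bare [Ar] core; K²⁺ is already 1 electron into the core.
All of these are removing an electron from a noble-gas core or deeper; the smaller core (lower principal quantum number) is held far more tightly, and within a period the higher nuclear charge binds the same core more tightly.
Tabulated IE_3 (kJ/mol): Ca 4912, K 4420.
Overall IE_3 order: K < Ca.

Ca > K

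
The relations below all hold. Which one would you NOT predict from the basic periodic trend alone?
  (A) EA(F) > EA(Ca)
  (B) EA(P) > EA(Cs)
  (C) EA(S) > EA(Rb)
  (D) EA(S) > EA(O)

(D)

The general trend: electron affinity increases across a period and decreases down a group.
(A) F (period 2, group 17) vs Ca (period 4, group 2): the stated order agrees with the simple trend.
(B) P (period 3, group 15) vs Cs (period 6, group 1): the stated order agrees with the simple trend.
(C) S (period 3, group 16) vs Rb (period 5, group 1): the stated order agrees with the simple trend.
(D) S (period 3, group 16) vs O (period 2, group 16): the stated order contradicts the simple trend.
The exception is (D): the compact 2p subshell of O repels the added electron more than S's larger 3p does.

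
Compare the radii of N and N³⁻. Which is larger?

N³⁻

Forming N³⁻ adds 3 electrons to N. More electron–electron repulsion in the same shell, with unchanged nuclear charge, lets the cloud expand.
An anion is larger than its parent atom: N³⁻ > N.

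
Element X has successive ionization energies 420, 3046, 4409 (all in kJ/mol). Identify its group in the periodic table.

Group 1

Look for the largest jump between consecutive ionization energies: IE2/IE1 ≈ 7.3, far larger than any earlier ratio.
That jump marks the point where a core electron is being removed. So the atom has 1 valence electron.
A main-group element with 1 valence electron is in group 1.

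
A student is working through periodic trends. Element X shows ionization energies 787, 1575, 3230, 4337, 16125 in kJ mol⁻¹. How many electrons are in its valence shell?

4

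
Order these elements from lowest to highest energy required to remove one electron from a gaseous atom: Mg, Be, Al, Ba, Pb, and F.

Be is in period 2, group 2; F is in period 2, group 17; Mg is in period 3, group 2; Al is in period 3, group 13; Ba is in period 6, group 2; Pb is in period 6, group 14.
Across a period the outer electron is held more tightly (higher IE₁); down a group it sits in a higher shell, more shielded, and comes off more easily.
Here both period and group differ, so the two effects have to be weighed against each other.
Al > Ba: both effects reinforce here, so Al is clearly the higher of the two.
Pb > Al: period and group pull opposite ways; the across-period shift dominates (716 vs 578 kJ/mol).
Mg > Pb: the two effects oppose for this pair; the down-group effect wins (738 vs 716 kJ/mol).
Be > Mg: they share group 2; the group trend gives Be the larger value.
F > Be: both are in period 2; the period trend gives F the larger value.
Note the exception: Mg has a higher first ionization energy than Al, contrary to the simple trend — Al's single 3p electron is easier to remove than one from Mg's filled 3s².
For reference (kJ/mol): Be 900, F 1681, Mg 738, Al 578, Ba 503, Pb 716.
So from lowest to highest: Ba < Al < Pb < Mg < Be < F.

Ba, Al, Pb, Mg, Be, F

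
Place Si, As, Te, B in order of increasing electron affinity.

B < As < Si < Te

Electron affinity generally becomes more exothermic across a period toward the halogens and less exothermic down a group.
These sit on a diagonal, where the across-period and down-group effects partly cancel.
As > B: period and group pull opposite ways; the across-period shift dominates (78 vs 27 kJ/mol).
Si > As: period and group pull opposite ways; the down-group shift dominates (134 vs 78 kJ/mol).
Te > Si: the two effects oppose for this pair; the across-period effect wins (190 vs 134 kJ/mol).
Tabulated electron affinity (kJ/mol): B 27, Si 134, As 78, Te 190.
So from lowest to highest: B < As < Si < Te.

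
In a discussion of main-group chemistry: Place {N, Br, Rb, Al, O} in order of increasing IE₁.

Rb < Al < Br < O < N

First ionization energy rises across a period (greater Z_eff holds electrons more tightly) and falls down a group (valence electrons are farther from the nucleus).
These span different periods and groups, so the two trends combine.
Al > Rb: relative to Rb, both the across-period and down-group shifts push Al's first ionization energy up.
Br > Al: period and group pull opposite ways; the across-period shift dominates (1140 vs 578 kJ/mol).
O > Br: the two effects oppose for this pair; the down-group effect wins (1314 vs 1140 kJ/mol).
N > O: this pair runs against the simple trend — see the exception note.
Note the exception: N has a higher first ionization energy than O, contrary to the simple trend — pairing an electron in O's 2p⁴ costs repulsion energy, so O ionizes more easily than half-filled N (2p³).
For reference (kJ/mol): N 1402, O 1314, Al 578, Br 1140, Rb 403.
So from lowest to highest: Rb < Al < Br < O < N.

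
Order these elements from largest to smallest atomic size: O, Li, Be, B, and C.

Li is in period 2, group 1; Be is in period 2, group 2; B is in period 2, group 13; C is in period 2, group 14; O is in period 2, group 16.
Atomic radius shrinks across a period as nuclear charge pulls the same shell inward, and grows down a group as new shells are added.
All lie in period 2, so atomic radius increases right to left.
So from largest to smallest: Li > Be > B > C > O.

Li, Be, B, C, O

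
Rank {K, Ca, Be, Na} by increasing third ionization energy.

K, Ca, Na, Be

Consider each +2 ion: K²⁺ is already 1 electron into the core; Ca²⁺ is the bare [Ar] core; Be²⁺ is the bare [He] core; Na²⁺ is already 1 electron into the core.
All of these are removing an electron from a noble-gas core or deeper; the smaller core (lower principal quantum number) is held far more tightly, and within a period the higher nuclear charge binds the same core more tightly.
The numbers (kJ/mol): K 4420, Ca 4912, Be 14849, Na 6910.
Overall IE_3 order: K < Ca < Na < Be.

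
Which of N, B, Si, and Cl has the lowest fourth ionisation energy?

Si

IE_4 is the cost of taking one more electron from the +3 cation: N³⁺ still has 2 valence electrons; B³⁺ is the bare [He] core; Si³⁺ still has 1 valence electron; Cl³⁺ still has 4 valence electrons.
Breaking into a closed-shell core is much more expensive than removing a leftover valence electron — B has the largest IE_4 here.
Valence configurations: N³⁺ [He]2s², Si³⁺ [Ne]3s¹, Cl³⁺ [Ne]3s²3p².
Approximate IE_4 values (kJ/mol): N 7475, B 25026, Si 4356, Cl 5159.
Hence IE_4: Si < Cl < N < B.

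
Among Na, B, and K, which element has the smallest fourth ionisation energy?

K

After 3 electrons have been removed, what remains? Na³⁺ is already 2 electrons into the core; B³⁺ is the bare [He] core; K³⁺ is already 2 electrons into the core.
All of these are removing an electron from a noble-gas core or deeper; the smaller core (lower principal quantum number) is held far more tightly, and within a period the higher nuclear charge binds the same core more tightly.
Approximate IE_4 values (kJ/mol): Na 9543, B 25026, K 5877.
Overall IE_4 order: K < Na < B.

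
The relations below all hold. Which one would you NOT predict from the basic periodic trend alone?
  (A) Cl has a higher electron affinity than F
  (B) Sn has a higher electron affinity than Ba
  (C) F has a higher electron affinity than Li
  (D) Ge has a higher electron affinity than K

(A)

The general trend: electron affinity increases across a period and decreases down a group.
(A) Cl (period 3, group 17) vs F (period 2, group 17): the stated order contradicts the simple trend.
(B) Sn (period 5, group 14) vs Ba (period 6, group 2): the stated order agrees with the simple trend.
(C) F (period 2, group 17) vs Li (period 2, group 1): the stated order agrees with the simple trend.
(D) Ge (period 4, group 14) vs K (period 4, group 1): the stated order agrees with the simple trend.
The exception is (A): F's small 2p subshell makes the incoming electron feel strong e⁻–e⁻ repulsion, so Cl actually releases more energy on gaining an electron.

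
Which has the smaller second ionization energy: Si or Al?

Si

After 1 electron has been removed, what remains? Si⁺ still has 3 valence electrons; Al⁺ still has 2 valence electrons.
All are still removing valence electrons, so compare the +1 ions as you would atoms: IE_2 generally rises across a period (higher Z_eff) and falls down a group (larger shell), subject to the usual subshell exceptions.
Valence configurations: Si⁺ [Ne]3s²3p¹, Al⁺ [Ne]3s².
Si⁺ loses a lone 3p electron whereas Al⁺ must break into a filled 3s² pair, so IE_2(Al) > IE_2(Si) even though Si has the higher nuclear charge.
Approximate IE_2 values (kJ/mol): Si 1577, Al 1817.
Hence IE_2: Si < Al.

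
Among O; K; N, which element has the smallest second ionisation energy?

Consider each +1 ion: O⁺ still has 5 valence electrons; K⁺ is the bare [Ar] core; N⁺ still has 4 valence electrons.
Usually core removal costs more than valence removal, but here the competition is close: a tightly held n=2 valence electron can cost more to remove than an n=3 core electron, so the actual values have to decide it.
Valence configurations: O⁺ [He]2s²2p³, N⁺ [He]2s²2p².
The numbers (kJ/mol): O 3388, K 3052, N 2856.
So the second ionization energies run N < K < O.

N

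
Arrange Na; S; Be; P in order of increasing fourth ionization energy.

S, P, Na, Be

The fourth ionization energy removes an electron from the +3 ion. For each element: Na³⁺ is already 2 electrons into the core; S³⁺ still has 3 valence electrons; Be³⁺ is already 1 electron into the core; P³⁺ still has 2 valence electrons.
Core electrons are held far more tightly than valence electrons, so Na and Be top the IE_4 order.
Valence configurations: S³⁺ [Ne]3s²3p¹, P³⁺ [Ne]3s².
S³⁺ loses a lone 3p electron whereas P³⁺ must break into a filled 3s² pair, so IE_4(P) > IE_4(S) even though S has the higher nuclear charge.
Approximate IE_4 values (kJ/mol): Na 9543, S 4556, Be 21007, P 4964.
Overall IE_4 order: S < P < Na < Be.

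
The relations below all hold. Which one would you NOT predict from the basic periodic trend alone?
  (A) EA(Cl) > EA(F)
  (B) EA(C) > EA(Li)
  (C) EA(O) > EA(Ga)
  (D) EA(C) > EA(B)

(A)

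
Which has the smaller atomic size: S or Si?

Radius decreases left→right (rising Z_eff, same n) and increases top→bottom (higher n).
All lie in period 3, so atomic radius increases right to left.
So S has the smaller atomic size (S < Si).

S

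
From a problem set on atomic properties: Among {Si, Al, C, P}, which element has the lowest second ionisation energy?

Si

After 1 electron has been removed, what remains? Si⁺ still has 3 valence electrons; Al⁺ still has 2 valence electrons; C⁺ still has 3 valence electrons; P⁺ still has 4 valence electrons.
All are still removing valence electrons, so compare the +1 ions as you would atoms: IE_2 generally rises across a period (higher Z_eff) and falls down a group (larger shell), subject to the usual subshell exceptions.
Valence configurations: Si⁺ [Ne]3s²3p¹, Al⁺ [Ne]3s², C⁺ [He]2s²2p¹, P⁺ [Ne]3s²3p².
Si⁺ loses a lone 3p electron whereas Al⁺ must break into a filled 3s² pair, so IE_2(Al) > IE_2(Si) even though Si has the higher nuclear charge.
Tabulated IE_2 (kJ/mol): Si 1577, Al 1817, C 2353, P 1907.
Hence IE_2: Si < Al < P < C.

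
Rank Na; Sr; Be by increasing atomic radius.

Radius decreases left→right (rising Z_eff, same n) and increases top→bottom (higher n).
These span different periods and groups, so the two trends combine.
Na > Be: relative to Be, both the across-period and down-group shifts push Na's atomic radius up.
Sr > Na: period and group pull opposite ways; the down-group shift dominates (185 vs 155 pm).
Approximate values (pm): Be 102, Na 155, Sr 185.
So from smallest to largest: Be < Na < Sr.

Be, Na, Sr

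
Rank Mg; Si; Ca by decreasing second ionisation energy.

Consider each +1 ion: Mg⁺ still has 1 valence electron; Si⁺ still has 3 valence electrons; Ca⁺ still has 1 valence electron.
All are still removing valence electrons, so compare the +1 ions as you would atoms: IE_2 generally rises across a period (higher Z_eff) and falls down a group (larger shell), subject to the usual subshell exceptions.
Valence configurations: Mg⁺ [Ne]3s¹, Si⁺ [Ne]3s²3p¹, Ca⁺ [Ar]4s¹.
Tabulated IE_2 (kJ/mol): Mg 1451, Si 1577, Ca 1145.
Overall IE_2 order: Ca < Mg < Si.

Si > Mg > Ca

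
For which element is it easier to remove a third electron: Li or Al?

Al

Consider each +2 ion: Li²⁺ is already 1 electron into the core; Al²⁺ still has 1 valence electron.
Breaking into a closed-shell core is much more expensive than removing a leftover valence electron — Li has the largest IE_3 here.
Approximate IE_3 values (kJ/mol): Li 11815, Al 2745.
So the third ionization energies run Al < Li.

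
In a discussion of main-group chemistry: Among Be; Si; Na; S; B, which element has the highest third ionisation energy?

Be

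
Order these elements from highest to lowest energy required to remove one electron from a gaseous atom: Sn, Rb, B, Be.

Be > B > Sn > Rb

Be is in period 2, group 2; B is in period 2, group 13; Rb is in period 5, group 1; Sn is in period 5, group 14.
First ionization energy rises across a period (greater Z_eff holds electrons more tightly) and falls down a group (valence electrons are farther from the nucleus).
Neither a single period nor a single group — weigh both effects.
Sn > Rb: Sn lies to the right of Rb in period 5, so the across-period effect alone puts Sn higher.
B > Sn: period and group pull opposite ways; the down-group shift dominates (801 vs 709 kJ/mol).
Be > B: this pair runs against the simple trend — see the exception note.
Note the exception: Be has a higher first ionization energy than B, contrary to the simple trend — removing B's lone 2p electron is easier than breaking Be's filled 2s².
Tabulated first ionization energy (kJ/mol): Be 900, B 801, Rb 403, Sn 709.
So from highest to lowest: Be > B > Sn > Rb.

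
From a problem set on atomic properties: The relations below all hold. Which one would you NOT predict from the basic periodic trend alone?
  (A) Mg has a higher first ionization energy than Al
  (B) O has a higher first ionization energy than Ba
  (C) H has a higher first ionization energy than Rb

(A)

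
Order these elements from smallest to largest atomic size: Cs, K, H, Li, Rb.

H < Li < K < Rb < Cs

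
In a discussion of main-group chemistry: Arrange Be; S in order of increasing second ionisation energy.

Be < S

Consider each +1 ion: Be⁺ still has 1 valence electron; S⁺ still has 5 valence electrons.
All are still removing valence electrons, so compare the +1 ions as you would atoms: IE_2 generally rises across a period (higher Z_eff) and falls down a group (larger shell), subject to the usual subshell exceptions.
Valence configurations: Be⁺ [He]2s¹, S⁺ [Ne]3s²3p³.
The numbers (kJ/mol): Be 1757, S 2252.
Putting it together, IE_2: Be < S.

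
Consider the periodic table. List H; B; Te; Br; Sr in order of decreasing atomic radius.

H is in period 1, group 1; B is in period 2, group 13; Br is in period 4, group 17; Sr is in period 5, group 2; Te is in period 5, group 16.
Moving right in a period, electrons are added to the same shell under a stronger nuclear pull, so atoms get smaller; moving down, a new shell is opened and atoms get larger.
Neither a single period nor a single group — weigh both effects.
B > H: the two effects oppose for this pair; the down-group effect wins (85 vs 32 pm).
Br > B: period and group pull opposite ways; the down-group shift dominates (114 vs 85 pm).
Te > Br: relative to Br, both the across-period and down-group shifts push Te's atomic radius up.
Sr > Te: Sr lies to the left of Te in period 5, so the across-period effect alone puts Sr larger.
Approximate values (pm): H 32, B 85, Br 114, Sr 185, Te 136.
So from largest to smallest: Sr > Te > Br > B > H.

Sr > Te > Br > B > H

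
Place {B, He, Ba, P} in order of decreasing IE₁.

He > P > B > Ba

He is in period 1, group 18; B is in period 2, group 13; P is in period 3, group 15; Ba is in period 6, group 2.
Across a period the outer electron is held more tightly (higher IE₁); down a group it sits in a higher shell, more shielded, and comes off more easily.
These span different periods and groups, so the two trends combine.
B > Ba: relative to Ba, both the across-period and down-group shifts push B's first ionization energy up.
P > B: period and group pull opposite ways; the across-period shift dominates (1012 vs 801 kJ/mol).
He > P: relative to P, both the across-period and down-group shifts push He's first ionization energy up.
For reference (kJ/mol): He 2372, B 801, P 1012, Ba 503.
So from highest to lowest: He > P > B > Ba.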